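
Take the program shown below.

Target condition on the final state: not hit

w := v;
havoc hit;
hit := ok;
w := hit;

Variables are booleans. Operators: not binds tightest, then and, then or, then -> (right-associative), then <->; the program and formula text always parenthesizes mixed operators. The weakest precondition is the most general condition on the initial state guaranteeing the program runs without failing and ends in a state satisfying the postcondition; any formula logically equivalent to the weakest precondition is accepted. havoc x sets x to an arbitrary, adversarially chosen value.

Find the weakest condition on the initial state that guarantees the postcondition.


Working backward. After the program, not hit must hold.
Before w := hit: not hit
Before hit := ok: not ok
Before havoc hit: not ok
Before w := v: not ok
Answer: WP = not ok


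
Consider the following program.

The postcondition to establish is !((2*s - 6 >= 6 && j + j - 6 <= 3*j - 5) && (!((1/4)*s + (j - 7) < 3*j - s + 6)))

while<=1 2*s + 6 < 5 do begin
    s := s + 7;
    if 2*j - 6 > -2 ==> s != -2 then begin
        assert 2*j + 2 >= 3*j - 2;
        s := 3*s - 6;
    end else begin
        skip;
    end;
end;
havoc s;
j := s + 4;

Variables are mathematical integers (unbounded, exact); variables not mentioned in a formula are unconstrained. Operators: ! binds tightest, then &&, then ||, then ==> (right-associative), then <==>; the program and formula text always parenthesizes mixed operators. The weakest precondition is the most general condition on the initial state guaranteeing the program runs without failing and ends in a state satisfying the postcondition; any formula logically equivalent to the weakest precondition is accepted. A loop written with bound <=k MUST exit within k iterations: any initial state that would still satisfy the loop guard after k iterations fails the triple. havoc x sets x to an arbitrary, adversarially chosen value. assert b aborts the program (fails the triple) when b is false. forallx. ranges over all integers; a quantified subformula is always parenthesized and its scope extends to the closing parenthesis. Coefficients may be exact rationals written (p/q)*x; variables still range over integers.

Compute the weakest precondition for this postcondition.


Working backward. After the program, the postcondition !((2*s - 6 >= 6 && j + j - 6 <= 3*j - 5) && (!((1/4)*s + (j - 7) < 3*j - s + 6))) must hold; in canonical form it is !(2*s >= 12 && j >= -1 && (!((5/4)*s < 2*j + 13))).
Before j := s + 4: !(2*s >= 12 && s >= -5 && (!((3/4)*s > -21)))
Before havoc s: forall s_1. (!(2*s_1 >= 12 && s_1 >= -5 && (!((3/4)*s_1 > -21))))
Before the loop (bound <=1), unroll the exhaustion recursion (WP_0 = exit-now case; WP_j = one more guarded iteration, up to j = 1):
  WP_0: (!(2*s < -1)) && (forall s_1. (!(2*s_1 >= 12 && s_1 >= -5 && (!((3/4)*s_1 > -21)))))
  WP_1: (2*s < -1 ==> (((2*j > 4 ==> s != -9) ==> (j <= 4 && (!(6*s < -31)) && (forall s_1. (!(2*s_1 >= 12 && s_1 >= -5 && (!((3/4)*s_1 > -21))))))) && ((!(2*j > 4 ==> s != -9)) ==> ((!(2*s < -15)) && (forall s_1. (!(2*s_1 >= 12 && s_1 >= -5 && (!((3/4)*s_1 > -21))))))))) && ((!(2*s < -1)) ==> (forall s_1. (!(2*s_1 >= 12 && s_1 >= -5 && (!((3/4)*s_1 > -21))))))
So before the loop: (2*s < -1 ==> (((2*j > 4 ==> s != -9) ==> (j <= 4 && (!(6*s < -31)) && (forall s_1. (!(2*s_1 >= 12 && s_1 >= -5 && (!((3/4)*s_1 > -21))))))) && ((!(2*j > 4 ==> s != -9)) ==> ((!(2*s < -15)) && (forall s_1. (!(2*s_1 >= 12 && s_1 >= -5 && (!((3/4)*s_1 > -21))))))))) && ((!(2*s < -1)) ==> (forall s_1. (!(2*s_1 >= 12 && s_1 >= -5 && (!((3/4)*s_1 > -21))))))
Answer: WP = (2*s < -1 ==> (((2*j > 4 ==> s != -9) ==> (j <= 4 && (!(6*s < -31)) && (forall s_1. (!(2*s_1 >= 12 && s_1 >= -5 && (!((3/4)*s_1 > -21))))))) && ((!(2*j > 4 ==> s != -9)) ==> ((!(2*s < -15)) && (forall s_1. (!(2*s_1 >= 12 && s_1 >= -5 && (!((3/4)*s_1 > -21))))))))) && ((!(2*s < -1)) ==> (forall s_1. (!(2*s_1 >= 12 && s_1 >= -5 && (!((3/4)*s_1 > -21))))))


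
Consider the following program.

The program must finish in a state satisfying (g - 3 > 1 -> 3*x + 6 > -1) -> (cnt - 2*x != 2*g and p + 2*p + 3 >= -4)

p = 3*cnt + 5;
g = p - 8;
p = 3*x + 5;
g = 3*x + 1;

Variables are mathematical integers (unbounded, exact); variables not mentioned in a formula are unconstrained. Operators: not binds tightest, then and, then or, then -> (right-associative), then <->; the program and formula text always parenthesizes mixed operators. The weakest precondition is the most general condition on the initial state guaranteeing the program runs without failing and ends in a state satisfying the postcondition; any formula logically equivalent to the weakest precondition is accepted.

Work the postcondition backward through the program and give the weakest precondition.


Working backward. After the program, the postcondition (g - 3 > 1 -> 3*x + 6 > -1) -> (cnt - 2*x != 2*g and p + 2*p + 3 >= -4) must hold; in canonical form it is (g > 4 -> 3*x > -7) -> (cnt != 2*g + 2*x and 3*p >= -7).
Before g := 3*x + 1: (3*x > 3 -> 3*x > -7) -> (cnt != 8*x + 2 and 3*p >= -7)
Before p := 3*x + 5: (3*x > 3 -> 3*x > -7) -> (cnt != 8*x + 2 and 9*x >= -22)
Before g := p - 8: (3*x > 3 -> 3*x > -7) -> (cnt != 8*x + 2 and 9*x >= -22)
Before p := 3*cnt + 5: (3*x > 3 -> 3*x > -7) -> (cnt != 8*x + 2 and 9*x >= -22)
Answer: WP = (3*x > 3 -> 3*x > -7) -> (cnt != 8*x + 2 and 9*x >= -22)


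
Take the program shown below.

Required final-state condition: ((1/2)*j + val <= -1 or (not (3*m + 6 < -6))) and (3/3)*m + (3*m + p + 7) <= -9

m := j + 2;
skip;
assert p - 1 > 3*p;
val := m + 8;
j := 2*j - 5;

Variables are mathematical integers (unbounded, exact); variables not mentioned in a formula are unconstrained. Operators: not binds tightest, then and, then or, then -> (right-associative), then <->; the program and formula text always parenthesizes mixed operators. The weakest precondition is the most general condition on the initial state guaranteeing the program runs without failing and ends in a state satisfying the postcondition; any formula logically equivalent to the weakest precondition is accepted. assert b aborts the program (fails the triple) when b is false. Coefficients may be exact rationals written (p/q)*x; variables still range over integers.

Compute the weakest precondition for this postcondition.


Working backward. After the program, the postcondition ((1/2)*j + val <= -1 or (not (3*m + 6 < -6))) and (3/3)*m + (3*m + p + 7) <= -9 must hold; in canonical form it is ((1/2)*j + val <= -1 or (not (3*m < -12))) and 4*m + p <= -16.
Before j := 2*j - 5: (j + val <= 3/2 or (not (3*m < -12))) and 4*m + p <= -16
Before val := m + 8: (j + m <= -13/2 or (not (3*m < -12))) and 4*m + p <= -16
Before assert p - 1 > 3*p: 2*p < -1 and (j + m <= -13/2 or (not (3*m < -12))) and 4*m + p <= -16
Before skip: 2*p < -1 and (j + m <= -13/2 or (not (3*m < -12))) and 4*m + p <= -16
Before m := j + 2: 2*p < -1 and (2*j <= -17/2 or (not (3*j < -18))) and 4*j + p <= -24
Answer: WP = 2*p < -1 and (2*j <= -17/2 or (not (3*j < -18))) and 4*j + p <= -24


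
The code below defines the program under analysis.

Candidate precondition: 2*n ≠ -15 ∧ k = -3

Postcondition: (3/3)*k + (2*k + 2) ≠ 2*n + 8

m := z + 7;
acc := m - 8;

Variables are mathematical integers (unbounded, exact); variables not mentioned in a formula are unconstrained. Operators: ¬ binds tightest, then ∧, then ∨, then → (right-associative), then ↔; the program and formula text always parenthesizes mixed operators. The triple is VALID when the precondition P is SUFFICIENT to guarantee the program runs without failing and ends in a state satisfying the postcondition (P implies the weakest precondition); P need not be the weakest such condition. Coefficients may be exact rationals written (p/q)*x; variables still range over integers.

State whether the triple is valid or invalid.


Working backward. After the program, the postcondition (3/3)*k + (2*k + 2) ≠ 2*n + 8 must hold; in canonical form it is 3*k ≠ 2*n + 6.
Before acc := m - 8: 3*k ≠ 2*n + 6
Before m := z + 7: 3*k ≠ 2*n + 6
The weakest precondition is 3*k ≠ 2*n + 6.
Check whether 2*n ≠ -15 ∧ k = -3 implies it.
Every state satisfying the precondition satisfies the weakest precondition: the implication holds.
Answer: valid


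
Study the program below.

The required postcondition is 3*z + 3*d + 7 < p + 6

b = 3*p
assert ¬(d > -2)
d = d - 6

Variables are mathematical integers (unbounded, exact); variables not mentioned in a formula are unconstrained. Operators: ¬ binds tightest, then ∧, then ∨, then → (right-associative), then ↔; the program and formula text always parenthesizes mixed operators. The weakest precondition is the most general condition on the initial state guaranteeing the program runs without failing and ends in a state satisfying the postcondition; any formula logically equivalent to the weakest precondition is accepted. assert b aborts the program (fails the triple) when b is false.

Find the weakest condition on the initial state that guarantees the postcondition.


Working backward. After the program, the postcondition 3*z + 3*d + 7 < p + 6 must hold; in canonical form it is 3*d + 3*z < p - 1.
Before d := d - 6: 3*d + 3*z < p + 17
Before assert ¬(d > -2): (¬(d > -2)) ∧ 3*d + 3*z < p + 17
Before b := 3*p: (¬(d > -2)) ∧ 3*d + 3*z < p + 17
Answer: WP = (¬(d > -2)) ∧ 3*d + 3*z < p + 17


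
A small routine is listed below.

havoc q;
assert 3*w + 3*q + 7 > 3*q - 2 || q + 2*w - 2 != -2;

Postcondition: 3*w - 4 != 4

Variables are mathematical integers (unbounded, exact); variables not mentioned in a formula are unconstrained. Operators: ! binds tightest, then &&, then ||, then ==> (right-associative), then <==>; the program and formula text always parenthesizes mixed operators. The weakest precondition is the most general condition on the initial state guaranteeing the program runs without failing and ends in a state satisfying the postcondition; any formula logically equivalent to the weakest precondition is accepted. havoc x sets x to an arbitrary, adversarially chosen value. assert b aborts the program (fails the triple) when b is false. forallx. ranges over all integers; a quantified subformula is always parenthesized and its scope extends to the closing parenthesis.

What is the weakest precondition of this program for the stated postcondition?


Working backward. After the program, the postcondition 3*w - 4 != 4 must hold; in canonical form it is 3*w != 8.
Before assert 3*w + 3*q + 7 > 3*q - 2 || q + 2*w - 2 != -2: (3*w > -9 || q + 2*w != 0) && 3*w != 8
Before havoc q: forall q_1. ((3*w > -9 || q_1 + 2*w != 0) && 3*w != 8)
Answer: WP = forall q_1. ((3*w > -9 || q_1 + 2*w != 0) && 3*w != 8)


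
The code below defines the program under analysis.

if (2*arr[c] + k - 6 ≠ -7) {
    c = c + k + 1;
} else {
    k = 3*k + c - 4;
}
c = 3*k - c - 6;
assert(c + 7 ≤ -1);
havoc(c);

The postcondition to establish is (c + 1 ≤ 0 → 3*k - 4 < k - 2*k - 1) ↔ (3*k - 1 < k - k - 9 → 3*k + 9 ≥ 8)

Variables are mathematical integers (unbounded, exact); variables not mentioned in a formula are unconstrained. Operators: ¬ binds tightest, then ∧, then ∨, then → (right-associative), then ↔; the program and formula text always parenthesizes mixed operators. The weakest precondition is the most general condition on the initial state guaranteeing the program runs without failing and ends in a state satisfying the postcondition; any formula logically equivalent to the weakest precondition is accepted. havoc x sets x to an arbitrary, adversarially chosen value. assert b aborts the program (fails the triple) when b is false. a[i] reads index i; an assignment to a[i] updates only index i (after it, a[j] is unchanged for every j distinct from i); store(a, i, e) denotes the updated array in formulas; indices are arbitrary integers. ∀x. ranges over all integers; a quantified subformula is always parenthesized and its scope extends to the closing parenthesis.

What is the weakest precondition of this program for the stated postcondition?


Working backward. After the program, the postcondition (c + 1 ≤ 0 → 3*k - 4 < k - 2*k - 1) ↔ (3*k - 1 < k - k - 9 → 3*k + 9 ≥ 8) must hold; in canonical form it is (c ≤ -1 → 4*k < 3) ↔ (3*k < -8 → 3*k ≥ -1).
Before havoc c: ∀c_1. ((c_1 ≤ -1 → 4*k < 3) ↔ (3*k < -8 → 3*k ≥ -1))
Before assert c + 7 ≤ -1: c ≤ -8 ∧ (∀c_1. ((c_1 ≤ -1 → 4*k < 3) ↔ (3*k < -8 → 3*k ≥ -1)))
Before c := 3*k - c - 6: 3*k ≤ c - 2 ∧ (∀c_1. ((c_1 ≤ -1 → 4*k < 3) ↔ (3*k < -8 → 3*k ≥ -1)))
Then branch requires 2*k ≤ c - 1 ∧ (∀c_1. ((c_1 ≤ -1 → 4*k < 3) ↔ (3*k < -8 → 3*k ≥ -1))); else branch requires 2*c + 9*k ≤ 10 ∧ (∀c_1. ((c_1 ≤ -1 → 4*c + 12*k < 19) ↔ (3*c + 9*k < 4 → 3*c + 9*k ≥ 11))).
Before the if: (2*arr[c] + k ≠ -1 → (2*k ≤ c - 1 ∧ (∀c_1. ((c_1 ≤ -1 → 4*k < 3) ↔ (3*k < -8 → 3*k ≥ -1))))) ∧ ((¬(2*arr[c] + k ≠ -1)) → (2*c + 9*k ≤ 10 ∧ (∀c_1. ((c_1 ≤ -1 → 4*c + 12*k < 19) ↔ (3*c + 9*k < 4 → 3*c + 9*k ≥ 11)))))
Answer: WP = (2*arr[c] + k ≠ -1 → (2*k ≤ c - 1 ∧ (∀c_1. ((c_1 ≤ -1 → 4*k < 3) ↔ (3*k < -8 → 3*k ≥ -1))))) ∧ ((¬(2*arr[c] + k ≠ -1)) → (2*c + 9*k ≤ 10 ∧ (∀c_1. ((c_1 ≤ -1 → 4*c + 12*k < 19) ↔ (3*c + 9*k < 4 → 3*c + 9*k ≥ 11)))))


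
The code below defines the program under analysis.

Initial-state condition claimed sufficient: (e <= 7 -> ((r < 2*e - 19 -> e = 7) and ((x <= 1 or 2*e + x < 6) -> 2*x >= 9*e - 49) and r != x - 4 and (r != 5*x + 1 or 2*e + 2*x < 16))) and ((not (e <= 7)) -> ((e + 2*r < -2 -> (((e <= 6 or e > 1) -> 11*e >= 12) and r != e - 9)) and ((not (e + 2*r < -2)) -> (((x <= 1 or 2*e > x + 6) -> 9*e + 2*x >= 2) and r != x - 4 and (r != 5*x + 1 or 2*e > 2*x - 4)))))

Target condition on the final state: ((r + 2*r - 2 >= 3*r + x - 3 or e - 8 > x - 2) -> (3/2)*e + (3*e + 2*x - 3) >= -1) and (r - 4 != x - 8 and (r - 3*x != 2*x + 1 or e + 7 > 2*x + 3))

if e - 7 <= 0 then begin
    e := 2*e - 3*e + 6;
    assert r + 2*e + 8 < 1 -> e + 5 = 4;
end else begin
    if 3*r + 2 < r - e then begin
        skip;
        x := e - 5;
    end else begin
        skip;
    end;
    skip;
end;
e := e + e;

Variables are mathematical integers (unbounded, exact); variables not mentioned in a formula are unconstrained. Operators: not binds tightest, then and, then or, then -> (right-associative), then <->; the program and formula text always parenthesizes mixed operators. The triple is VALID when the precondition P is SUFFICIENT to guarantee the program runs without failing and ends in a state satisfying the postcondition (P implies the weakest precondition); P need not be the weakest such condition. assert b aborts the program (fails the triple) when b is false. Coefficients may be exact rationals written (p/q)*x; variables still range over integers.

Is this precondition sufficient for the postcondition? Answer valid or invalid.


Working backward. After the program, the postcondition ((r + 2*r - 2 >= 3*r + x - 3 or e - 8 > x - 2) -> (3/2)*e + (3*e + 2*x - 3) >= -1) and (r - 4 != x - 8 and (r - 3*x != 2*x + 1 or e + 7 > 2*x + 3)) must hold; in canonical form it is ((x <= 1 or e > x + 6) -> (9/2)*e + 2*x >= 2) and r != x - 4 and (r != 5*x + 1 or e > 2*x - 4).
Before e := e + e: ((x <= 1 or 2*e > x + 6) -> 9*e + 2*x >= 2) and r != x - 4 and (r != 5*x + 1 or 2*e > 2*x - 4)
Then branch requires (r < 2*e - 19 -> e = 7) and ((x <= 1 or 2*e + x < 6) -> 2*x >= 9*e - 52) and r != x - 4 and (r != 5*x + 1 or 2*e + 2*x < 16); else branch requires (e + 2*r < -2 -> (((e <= 6 or e > 1) -> 11*e >= 12) and r != e - 9)) and ((not (e + 2*r < -2)) -> (((x <= 1 or 2*e > x + 6) -> 9*e + 2*x >= 2) and r != x - 4 and (r != 5*x + 1 or 2*e > 2*x - 4))).
Before the if: (e <= 7 -> ((r < 2*e - 19 -> e = 7) and ((x <= 1 or 2*e + x < 6) -> 2*x >= 9*e - 52) and r != x - 4 and (r != 5*x + 1 or 2*e + 2*x < 16))) and ((not (e <= 7)) -> ((e + 2*r < -2 -> (((e <= 6 or e > 1) -> 11*e >= 12) and r != e - 9)) and ((not (e + 2*r < -2)) -> (((x <= 1 or 2*e > x + 6) -> 9*e + 2*x >= 2) and r != x - 4 and (r != 5*x + 1 or 2*e > 2*x - 4)))))
The weakest precondition is (e <= 7 -> ((r < 2*e - 19 -> e = 7) and ((x <= 1 or 2*e + x < 6) -> 2*x >= 9*e - 52) and r != x - 4 and (r != 5*x + 1 or 2*e + 2*x < 16))) and ((not (e <= 7)) -> ((e + 2*r < -2 -> (((e <= 6 or e > 1) -> 11*e >= 12) and r != e - 9)) and ((not (e + 2*r < -2)) -> (((x <= 1 or 2*e > x + 6) -> 9*e + 2*x >= 2) and r != x - 4 and (r != 5*x + 1 or 2*e > 2*x - 4))))).
Check whether (e <= 7 -> ((r < 2*e - 19 -> e = 7) and ((x <= 1 or 2*e + x < 6) -> 2*x >= 9*e - 49) and r != x - 4 and (r != 5*x + 1 or 2*e + 2*x < 16))) and ((not (e <= 7)) -> ((e + 2*r < -2 -> (((e <= 6 or e > 1) -> 11*e >= 12) and r != e - 9)) and ((not (e + 2*r < -2)) -> (((x <= 1 or 2*e > x + 6) -> 9*e + 2*x >= 2) and r != x - 4 and (r != 5*x + 1 or 2*e > 2*x - 4))))) implies it.
Every state satisfying the precondition satisfies the weakest precondition: the implication holds.
Answer: valid


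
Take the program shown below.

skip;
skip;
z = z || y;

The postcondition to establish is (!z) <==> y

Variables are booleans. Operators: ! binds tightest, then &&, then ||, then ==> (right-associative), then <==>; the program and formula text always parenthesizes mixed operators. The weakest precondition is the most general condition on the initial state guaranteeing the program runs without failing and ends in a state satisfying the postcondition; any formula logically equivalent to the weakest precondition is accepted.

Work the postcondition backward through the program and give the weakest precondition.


Working backward. After the program, (!z) <==> y must hold.
Before z := z || y: (!(z || y)) <==> y
Before skip: (!(z || y)) <==> y
Before skip: (!(z || y)) <==> y
Answer: WP = (!(z || y)) <==> y


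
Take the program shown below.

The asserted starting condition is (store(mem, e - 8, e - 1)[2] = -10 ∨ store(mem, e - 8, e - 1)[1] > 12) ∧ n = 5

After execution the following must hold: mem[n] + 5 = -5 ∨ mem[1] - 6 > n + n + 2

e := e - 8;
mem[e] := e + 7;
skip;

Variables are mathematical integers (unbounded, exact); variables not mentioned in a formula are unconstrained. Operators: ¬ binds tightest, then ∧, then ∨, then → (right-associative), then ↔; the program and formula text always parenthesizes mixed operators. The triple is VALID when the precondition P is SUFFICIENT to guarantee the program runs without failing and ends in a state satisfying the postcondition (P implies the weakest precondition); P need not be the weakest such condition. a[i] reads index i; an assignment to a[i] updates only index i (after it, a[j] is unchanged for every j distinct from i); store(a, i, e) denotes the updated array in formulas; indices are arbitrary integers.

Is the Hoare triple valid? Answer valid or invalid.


Working backward. After the program, the postcondition mem[n] + 5 = -5 ∨ mem[1] - 6 > n + n + 2 must hold; in canonical form it is mem[n] = -10 ∨ mem[1] > 2*n + 8.
Before skip: mem[n] = -10 ∨ mem[1] > 2*n + 8
Before mem[e] := e + 7: store(mem, e, e + 7)[n] = -10 ∨ store(mem, e, e + 7)[1] > 2*n + 8
Before e := e - 8: store(mem, e - 8, e - 1)[n] = -10 ∨ store(mem, e - 8, e - 1)[1] > 2*n + 8
The weakest precondition is store(mem, e - 8, e - 1)[n] = -10 ∨ store(mem, e - 8, e - 1)[1] > 2*n + 8.
Check whether (store(mem, e - 8, e - 1)[2] = -10 ∨ store(mem, e - 8, e - 1)[1] > 12) ∧ n = 5 implies it.
Countermodel: at the initial state e = 10, mem = {[1] = 13, [2] = 3, [5] = 4, elsewhere 3}, n = 5, the precondition holds but the weakest precondition fails.
Answer: invalid


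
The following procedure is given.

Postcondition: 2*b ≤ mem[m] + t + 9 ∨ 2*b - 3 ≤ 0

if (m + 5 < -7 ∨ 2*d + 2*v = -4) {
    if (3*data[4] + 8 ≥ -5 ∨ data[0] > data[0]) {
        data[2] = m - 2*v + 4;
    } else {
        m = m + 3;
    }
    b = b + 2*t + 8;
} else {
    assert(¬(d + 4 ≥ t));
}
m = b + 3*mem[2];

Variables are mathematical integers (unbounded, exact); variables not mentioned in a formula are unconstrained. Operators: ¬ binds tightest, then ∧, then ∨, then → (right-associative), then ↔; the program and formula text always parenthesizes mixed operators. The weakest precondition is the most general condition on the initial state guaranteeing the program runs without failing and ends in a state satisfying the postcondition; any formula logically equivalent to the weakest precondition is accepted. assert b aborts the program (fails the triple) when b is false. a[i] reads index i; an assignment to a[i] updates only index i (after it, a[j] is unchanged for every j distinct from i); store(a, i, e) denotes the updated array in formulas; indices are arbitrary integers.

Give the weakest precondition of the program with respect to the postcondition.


Working backward. After the program, the postcondition 2*b ≤ mem[m] + t + 9 ∨ 2*b - 3 ≤ 0 must hold; in canonical form it is 2*b ≤ mem[m] + t + 9 ∨ 2*b ≤ 3.
Before m := b + 3*mem[2]: 2*b ≤ mem[3*mem[2] + b] + t + 9 ∨ 2*b ≤ 3
Then branch requires (3*data[4] ≥ -13 → (2*b + 3*t ≤ mem[3*mem[2] + b + 2*t + 8] - 7 ∨ 2*b + 4*t ≤ -13)) ∧ ((¬(3*data[4] ≥ -13)) → (2*b + 3*t ≤ mem[3*mem[2] + b + 2*t + 8] - 7 ∨ 2*b + 4*t ≤ -13)); else branch requires (¬(d ≥ t - 4)) ∧ (2*b ≤ mem[3*mem[2] + b] + t + 9 ∨ 2*b ≤ 3).
Before the if: ((m < -12 ∨ 2*d + 2*v = -4) → ((3*data[4] ≥ -13 → (2*b + 3*t ≤ mem[3*mem[2] + b + 2*t + 8] - 7 ∨ 2*b + 4*t ≤ -13)) ∧ ((¬(3*data[4] ≥ -13)) → (2*b + 3*t ≤ mem[3*mem[2] + b + 2*t + 8] - 7 ∨ 2*b + 4*t ≤ -13)))) ∧ ((¬(m < -12 ∨ 2*d + 2*v = -4)) → ((¬(d ≥ t - 4)) ∧ (2*b ≤ mem[3*mem[2] + b] + t + 9 ∨ 2*b ≤ 3)))
Answer: WP = ((m < -12 ∨ 2*d + 2*v = -4) → ((3*data[4] ≥ -13 → (2*b + 3*t ≤ mem[3*mem[2] + b + 2*t + 8] - 7 ∨ 2*b + 4*t ≤ -13)) ∧ ((¬(3*data[4] ≥ -13)) → (2*b + 3*t ≤ mem[3*mem[2] + b + 2*t + 8] - 7 ∨ 2*b + 4*t ≤ -13)))) ∧ ((¬(m < -12 ∨ 2*d + 2*v = -4)) → ((¬(d ≥ t - 4)) ∧ (2*b ≤ mem[3*mem[2] + b] + t + 9 ∨ 2*b ≤ 3)))


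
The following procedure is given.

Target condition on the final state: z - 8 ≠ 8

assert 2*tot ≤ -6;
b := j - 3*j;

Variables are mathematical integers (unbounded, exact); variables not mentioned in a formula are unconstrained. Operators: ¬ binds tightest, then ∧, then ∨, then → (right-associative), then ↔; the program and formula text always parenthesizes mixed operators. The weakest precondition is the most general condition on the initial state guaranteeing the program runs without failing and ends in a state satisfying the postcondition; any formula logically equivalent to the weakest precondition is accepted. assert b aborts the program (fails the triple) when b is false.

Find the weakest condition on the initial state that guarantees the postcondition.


Working backward. After the program, the postcondition z - 8 ≠ 8 must hold; in canonical form it is z ≠ 16.
Before b := j - 3*j: z ≠ 16
Before assert 2*tot ≤ -6: 2*tot ≤ -6 ∧ z ≠ 16
Answer: WP = 2*tot ≤ -6 ∧ z ≠ 16


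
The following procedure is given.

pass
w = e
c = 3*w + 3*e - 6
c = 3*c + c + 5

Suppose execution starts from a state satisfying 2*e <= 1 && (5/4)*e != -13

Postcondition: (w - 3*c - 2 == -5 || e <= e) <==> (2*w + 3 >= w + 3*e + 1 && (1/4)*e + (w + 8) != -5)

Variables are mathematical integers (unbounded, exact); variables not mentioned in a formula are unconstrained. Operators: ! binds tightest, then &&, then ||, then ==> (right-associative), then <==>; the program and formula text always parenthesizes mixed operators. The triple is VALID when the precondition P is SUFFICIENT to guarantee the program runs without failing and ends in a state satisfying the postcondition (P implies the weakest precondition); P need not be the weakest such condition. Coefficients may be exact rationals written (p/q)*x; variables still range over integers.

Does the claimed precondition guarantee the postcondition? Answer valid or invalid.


Working backward. After the program, the postcondition (w - 3*c - 2 == -5 || e <= e) <==> (2*w + 3 >= w + 3*e + 1 && (1/4)*e + (w + 8) != -5) must hold; in canonical form it is w >= 3*e - 2 && (1/4)*e + w != -13.
Before c := 3*c + c + 5: w >= 3*e - 2 && (1/4)*e + w != -13
Before c := 3*w + 3*e - 6: w >= 3*e - 2 && (1/4)*e + w != -13
Before w := e: 2*e <= 2 && (5/4)*e != -13
Before skip: 2*e <= 2 && (5/4)*e != -13
The weakest precondition is 2*e <= 2 && (5/4)*e != -13.
Check whether 2*e <= 1 && (5/4)*e != -13 implies it.
Every state satisfying the precondition satisfies the weakest precondition: the implication holds.
Answer: valid


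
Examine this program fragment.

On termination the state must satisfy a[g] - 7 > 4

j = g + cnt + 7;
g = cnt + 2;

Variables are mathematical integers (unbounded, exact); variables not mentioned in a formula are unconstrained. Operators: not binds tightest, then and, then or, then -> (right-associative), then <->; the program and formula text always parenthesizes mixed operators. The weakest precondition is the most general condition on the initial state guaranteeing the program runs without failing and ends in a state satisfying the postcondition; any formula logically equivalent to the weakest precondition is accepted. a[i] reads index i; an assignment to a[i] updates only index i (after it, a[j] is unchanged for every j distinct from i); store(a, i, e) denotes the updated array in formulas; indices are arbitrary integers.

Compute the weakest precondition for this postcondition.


Working backward. After the program, the postcondition a[g] - 7 > 4 must hold; in canonical form it is a[g] > 11.
Before g := cnt + 2: a[cnt + 2] > 11
Before j := g + cnt + 7: a[cnt + 2] > 11
Answer: WP = a[cnt + 2] > 11


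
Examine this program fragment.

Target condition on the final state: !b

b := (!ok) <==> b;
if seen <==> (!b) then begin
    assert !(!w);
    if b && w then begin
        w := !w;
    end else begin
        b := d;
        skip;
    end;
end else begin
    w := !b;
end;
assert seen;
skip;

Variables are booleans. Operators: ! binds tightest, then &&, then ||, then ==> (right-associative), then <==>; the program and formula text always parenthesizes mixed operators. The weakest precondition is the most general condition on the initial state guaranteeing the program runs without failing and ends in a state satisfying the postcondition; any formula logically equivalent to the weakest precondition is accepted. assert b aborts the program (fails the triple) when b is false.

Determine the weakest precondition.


Working backward. After the program, !b must hold.
Before skip: !b
Before assert seen: seen && (!b)
Then branch requires w && ((b && w) ==> (seen && (!b))) && ((!(b && w)) ==> (seen && (!d))); else branch requires seen && (!b).
Before the if: ((seen <==> (!b)) ==> (w && ((b && w) ==> (seen && (!b))) && ((!(b && w)) ==> (seen && (!d))))) && ((!(seen <==> (!b))) ==> (seen && (!b)))
Before b := (!ok) <==> b: ((seen <==> (!((!ok) <==> b))) ==> (w && ((((!ok) <==> b) && w) ==> (seen && (!((!ok) <==> b)))) && ((!(((!ok) <==> b) && w)) ==> (seen && (!d))))) && ((!(seen <==> (!((!ok) <==> b)))) ==> (seen && (!((!ok) <==> b))))
Answer: WP = ((seen <==> (!((!ok) <==> b))) ==> (w && ((((!ok) <==> b) && w) ==> (seen && (!((!ok) <==> b)))) && ((!(((!ok) <==> b) && w)) ==> (seen && (!d))))) && ((!(seen <==> (!((!ok) <==> b)))) ==> (seen && (!((!ok) <==> b))))


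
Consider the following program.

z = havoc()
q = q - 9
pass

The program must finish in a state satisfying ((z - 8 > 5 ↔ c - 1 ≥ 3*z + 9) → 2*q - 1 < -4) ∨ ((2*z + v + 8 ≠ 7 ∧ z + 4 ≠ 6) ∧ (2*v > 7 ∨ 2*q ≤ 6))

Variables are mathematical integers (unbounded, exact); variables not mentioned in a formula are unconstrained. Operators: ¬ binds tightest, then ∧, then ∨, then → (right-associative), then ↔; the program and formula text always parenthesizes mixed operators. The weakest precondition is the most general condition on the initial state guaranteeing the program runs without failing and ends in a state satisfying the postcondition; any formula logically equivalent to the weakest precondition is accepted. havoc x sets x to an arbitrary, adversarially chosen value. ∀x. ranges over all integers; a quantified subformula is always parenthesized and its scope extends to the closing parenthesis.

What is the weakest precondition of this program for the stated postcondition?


Working backward. After the program, the postcondition ((z - 8 > 5 ↔ c - 1 ≥ 3*z + 9) → 2*q - 1 < -4) ∨ ((2*z + v + 8 ≠ 7 ∧ z + 4 ≠ 6) ∧ (2*v > 7 ∨ 2*q ≤ 6)) must hold; in canonical form it is ((z > 13 ↔ c ≥ 3*z + 10) → 2*q < -3) ∨ (v + 2*z ≠ -1 ∧ z ≠ 2 ∧ (2*v > 7 ∨ 2*q ≤ 6)).
Before skip: ((z > 13 ↔ c ≥ 3*z + 10) → 2*q < -3) ∨ (v + 2*z ≠ -1 ∧ z ≠ 2 ∧ (2*v > 7 ∨ 2*q ≤ 6))
Before q := q - 9: ((z > 13 ↔ c ≥ 3*z + 10) → 2*q < 15) ∨ (v + 2*z ≠ -1 ∧ z ≠ 2 ∧ (2*v > 7 ∨ 2*q ≤ 24))
Before havoc z: ∀z_1. (((z_1 > 13 ↔ c ≥ 3*z_1 + 10) → 2*q < 15) ∨ (v + 2*z_1 ≠ -1 ∧ z_1 ≠ 2 ∧ (2*v > 7 ∨ 2*q ≤ 24)))
Answer: WP = ∀z_1. (((z_1 > 13 ↔ c ≥ 3*z_1 + 10) → 2*q < 15) ∨ (v + 2*z_1 ≠ -1 ∧ z_1 ≠ 2 ∧ (2*v > 7 ∨ 2*q ≤ 24)))


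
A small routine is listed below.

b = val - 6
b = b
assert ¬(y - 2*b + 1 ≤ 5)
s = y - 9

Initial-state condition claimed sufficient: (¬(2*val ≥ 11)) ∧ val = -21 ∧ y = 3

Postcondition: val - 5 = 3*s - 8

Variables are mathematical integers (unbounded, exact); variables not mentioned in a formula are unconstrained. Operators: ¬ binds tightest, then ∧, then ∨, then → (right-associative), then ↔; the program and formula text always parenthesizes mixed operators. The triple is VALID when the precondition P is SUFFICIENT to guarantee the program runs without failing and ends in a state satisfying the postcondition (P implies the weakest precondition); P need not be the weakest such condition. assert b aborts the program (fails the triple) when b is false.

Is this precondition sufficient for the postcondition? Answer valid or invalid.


Working backward. After the program, the postcondition val - 5 = 3*s - 8 must hold; in canonical form it is val = 3*s - 3.
Before s := y - 9: val = 3*y - 30
Before assert ¬(y - 2*b + 1 ≤ 5): (¬(y ≤ 2*b + 4)) ∧ val = 3*y - 30
Before b := b: (¬(y ≤ 2*b + 4)) ∧ val = 3*y - 30
Before b := val - 6: (¬(y ≤ 2*val - 8)) ∧ val = 3*y - 30
The weakest precondition is (¬(y ≤ 2*val - 8)) ∧ val = 3*y - 30.
Check whether (¬(2*val ≥ 11)) ∧ val = -21 ∧ y = 3 implies it.
Every state satisfying the precondition satisfies the weakest precondition: the implication holds.
Answer: valid


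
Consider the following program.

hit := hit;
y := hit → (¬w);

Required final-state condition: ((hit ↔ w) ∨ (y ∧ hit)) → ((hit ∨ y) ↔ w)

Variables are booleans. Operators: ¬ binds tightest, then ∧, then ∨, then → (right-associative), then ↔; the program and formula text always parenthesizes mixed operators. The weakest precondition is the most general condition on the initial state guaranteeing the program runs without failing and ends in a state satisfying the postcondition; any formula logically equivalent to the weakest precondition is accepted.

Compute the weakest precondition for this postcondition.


Working backward. After the program, ((hit ↔ w) ∨ (y ∧ hit)) → ((hit ∨ y) ↔ w) must hold.
Before y := hit → (¬w): ((hit ↔ w) ∨ ((hit → (¬w)) ∧ hit)) → ((hit ∨ (hit → (¬w))) ↔ w)
Before hit := hit: ((hit ↔ w) ∨ ((hit → (¬w)) ∧ hit)) → ((hit ∨ (hit → (¬w))) ↔ w)
Answer: WP = ((hit ↔ w) ∨ ((hit → (¬w)) ∧ hit)) → ((hit ∨ (hit → (¬w))) ↔ w)


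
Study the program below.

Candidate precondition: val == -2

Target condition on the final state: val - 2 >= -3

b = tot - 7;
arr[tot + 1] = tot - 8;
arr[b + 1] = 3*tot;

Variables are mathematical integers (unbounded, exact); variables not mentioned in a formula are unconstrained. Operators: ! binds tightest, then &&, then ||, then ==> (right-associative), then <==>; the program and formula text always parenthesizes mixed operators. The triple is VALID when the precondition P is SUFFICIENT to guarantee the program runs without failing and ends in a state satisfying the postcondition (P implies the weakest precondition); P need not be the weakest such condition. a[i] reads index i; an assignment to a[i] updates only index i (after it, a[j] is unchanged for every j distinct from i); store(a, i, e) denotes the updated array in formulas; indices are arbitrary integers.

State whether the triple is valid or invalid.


Working backward. After the program, the postcondition val - 2 >= -3 must hold; in canonical form it is val >= -1.
Before arr[b + 1] := 3*tot: val >= -1
Before arr[tot + 1] := tot - 8: val >= -1
Before b := tot - 7: val >= -1
The weakest precondition is val >= -1.
Check whether val == -2 implies it.
Countermodel: at the initial state val = -2, the precondition holds but the weakest precondition fails.
Answer: invalid


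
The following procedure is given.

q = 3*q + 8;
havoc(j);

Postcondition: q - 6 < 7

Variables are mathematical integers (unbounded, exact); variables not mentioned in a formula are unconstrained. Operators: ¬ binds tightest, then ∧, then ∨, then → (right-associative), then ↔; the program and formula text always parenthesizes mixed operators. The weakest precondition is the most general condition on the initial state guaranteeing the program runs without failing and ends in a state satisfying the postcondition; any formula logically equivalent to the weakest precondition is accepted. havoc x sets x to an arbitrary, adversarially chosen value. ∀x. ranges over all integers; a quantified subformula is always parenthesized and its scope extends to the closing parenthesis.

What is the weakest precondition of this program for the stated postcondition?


Working backward. After the program, the postcondition q - 6 < 7 must hold; in canonical form it is q < 13.
Before havoc j: q < 13
Before q := 3*q + 8: 3*q < 5
Answer: WP = 3*q < 5


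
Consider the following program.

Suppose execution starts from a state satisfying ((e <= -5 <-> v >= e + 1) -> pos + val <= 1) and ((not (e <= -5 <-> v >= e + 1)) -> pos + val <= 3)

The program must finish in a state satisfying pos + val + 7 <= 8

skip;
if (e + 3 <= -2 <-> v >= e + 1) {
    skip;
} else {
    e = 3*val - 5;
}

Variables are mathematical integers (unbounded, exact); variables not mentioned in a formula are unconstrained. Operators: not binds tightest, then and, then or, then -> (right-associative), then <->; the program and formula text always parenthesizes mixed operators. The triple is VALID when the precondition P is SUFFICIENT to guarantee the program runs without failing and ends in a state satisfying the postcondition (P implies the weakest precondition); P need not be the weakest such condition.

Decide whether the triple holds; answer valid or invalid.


Working backward. After the program, the postcondition pos + val + 7 <= 8 must hold; in canonical form it is pos + val <= 1.
Then branch requires pos + val <= 1; else branch requires pos + val <= 1.
Before the if: ((e <= -5 <-> v >= e + 1) -> pos + val <= 1) and ((not (e <= -5 <-> v >= e + 1)) -> pos + val <= 1)
Before skip: ((e <= -5 <-> v >= e + 1) -> pos + val <= 1) and ((not (e <= -5 <-> v >= e + 1)) -> pos + val <= 1)
The weakest precondition is ((e <= -5 <-> v >= e + 1) -> pos + val <= 1) and ((not (e <= -5 <-> v >= e + 1)) -> pos + val <= 1).
Check whether ((e <= -5 <-> v >= e + 1) -> pos + val <= 1) and ((not (e <= -5 <-> v >= e + 1)) -> pos + val <= 3) implies it.
Countermodel: at the initial state e = -4, pos = 2, v = -3, val = 0, the precondition holds but the weakest precondition fails.
Answer: invalid


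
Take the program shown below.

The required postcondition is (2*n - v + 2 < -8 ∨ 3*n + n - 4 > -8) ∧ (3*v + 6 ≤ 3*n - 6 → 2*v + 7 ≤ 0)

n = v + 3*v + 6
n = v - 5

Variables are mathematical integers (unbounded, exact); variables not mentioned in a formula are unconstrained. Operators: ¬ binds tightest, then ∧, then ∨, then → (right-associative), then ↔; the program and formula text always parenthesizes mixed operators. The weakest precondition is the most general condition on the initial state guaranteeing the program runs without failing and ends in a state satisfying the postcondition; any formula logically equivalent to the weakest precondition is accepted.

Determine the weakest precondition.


Working backward. After the program, the postcondition (2*n - v + 2 < -8 ∨ 3*n + n - 4 > -8) ∧ (3*v + 6 ≤ 3*n - 6 → 2*v + 7 ≤ 0) must hold; in canonical form it is (2*n < v - 10 ∨ 4*n > -4) ∧ (3*v ≤ 3*n - 12 → 2*v ≤ -7).
Before n := v - 5: v < 0 ∨ 4*v > 16
Before n := v + 3*v + 6: v < 0 ∨ 4*v > 16
Answer: WP = v < 0 ∨ 4*v > 16


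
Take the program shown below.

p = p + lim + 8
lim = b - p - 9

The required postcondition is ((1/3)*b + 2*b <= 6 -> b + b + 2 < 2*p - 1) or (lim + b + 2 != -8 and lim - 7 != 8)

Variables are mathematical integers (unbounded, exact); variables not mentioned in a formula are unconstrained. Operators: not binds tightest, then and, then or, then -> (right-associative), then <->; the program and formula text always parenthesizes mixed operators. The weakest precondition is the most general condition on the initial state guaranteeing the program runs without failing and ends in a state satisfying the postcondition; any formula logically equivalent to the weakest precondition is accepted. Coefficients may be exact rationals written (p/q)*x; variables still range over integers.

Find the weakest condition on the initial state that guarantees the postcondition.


Working backward. After the program, the postcondition ((1/3)*b + 2*b <= 6 -> b + b + 2 < 2*p - 1) or (lim + b + 2 != -8 and lim - 7 != 8) must hold; in canonical form it is ((7/3)*b <= 6 -> 2*b < 2*p - 3) or (b + lim != -10 and lim != 15).
Before lim := b - p - 9: ((7/3)*b <= 6 -> 2*b < 2*p - 3) or (2*b != p - 1 and b != p + 24)
Before p := p + lim + 8: ((7/3)*b <= 6 -> 2*b < 2*lim + 2*p + 13) or (2*b != lim + p + 7 and b != lim + p + 32)
Answer: WP = ((7/3)*b <= 6 -> 2*b < 2*lim + 2*p + 13) or (2*b != lim + p + 7 and b != lim + p + 32)


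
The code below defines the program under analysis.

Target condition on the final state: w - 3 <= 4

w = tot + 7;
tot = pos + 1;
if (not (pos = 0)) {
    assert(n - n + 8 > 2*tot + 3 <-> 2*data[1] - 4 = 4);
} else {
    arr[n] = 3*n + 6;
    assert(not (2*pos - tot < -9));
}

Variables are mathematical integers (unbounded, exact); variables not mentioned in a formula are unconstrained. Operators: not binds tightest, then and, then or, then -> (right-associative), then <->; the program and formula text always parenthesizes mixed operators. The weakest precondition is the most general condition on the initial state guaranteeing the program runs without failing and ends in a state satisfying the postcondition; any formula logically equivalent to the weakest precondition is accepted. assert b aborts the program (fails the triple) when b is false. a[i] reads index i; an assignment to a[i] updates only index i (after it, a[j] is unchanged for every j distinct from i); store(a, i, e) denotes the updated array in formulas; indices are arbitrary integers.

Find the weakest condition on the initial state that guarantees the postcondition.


Working backward. After the program, the postcondition w - 3 <= 4 must hold; in canonical form it is w <= 7.
Then branch requires (2*tot < 5 <-> 2*data[1] = 8) and w <= 7; else branch requires (not (2*pos < tot - 9)) and w <= 7.
Before the if: ((not (pos = 0)) -> ((2*tot < 5 <-> 2*data[1] = 8) and w <= 7)) and (pos = 0 -> ((not (2*pos < tot - 9)) and w <= 7))
Before tot := pos + 1: ((not (pos = 0)) -> ((2*pos < 3 <-> 2*data[1] = 8) and w <= 7)) and (pos = 0 -> ((not (pos < -8)) and w <= 7))
Before w := tot + 7: ((not (pos = 0)) -> ((2*pos < 3 <-> 2*data[1] = 8) and tot <= 0)) and (pos = 0 -> ((not (pos < -8)) and tot <= 0))
Answer: WP = ((not (pos = 0)) -> ((2*pos < 3 <-> 2*data[1] = 8) and tot <= 0)) and (pos = 0 -> ((not (pos < -8)) and tot <= 0))
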